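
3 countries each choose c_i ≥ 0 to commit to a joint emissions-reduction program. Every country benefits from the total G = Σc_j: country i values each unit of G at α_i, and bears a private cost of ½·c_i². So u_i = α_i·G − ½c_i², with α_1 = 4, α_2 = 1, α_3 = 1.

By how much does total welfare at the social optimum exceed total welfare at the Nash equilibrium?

27

Country i's FOC: ∂u_i/∂c_i = α_i − c_i = 0, so c_i* = α_i.
NE contributions = (4, 1, 1); G = 6.
W^NE = (Σα)·G − ½Σα_i² = 6² − ½·18 = 27.
Planner sets c_i = Σα_j = 6 for every i, so G^SO = 3·6 = 18.
W^SO = (Σα)·G^SO − ½·3·(Σα)² = (3/2)·6² = 54.
Deadweight loss = W^SO − W^NE = 27.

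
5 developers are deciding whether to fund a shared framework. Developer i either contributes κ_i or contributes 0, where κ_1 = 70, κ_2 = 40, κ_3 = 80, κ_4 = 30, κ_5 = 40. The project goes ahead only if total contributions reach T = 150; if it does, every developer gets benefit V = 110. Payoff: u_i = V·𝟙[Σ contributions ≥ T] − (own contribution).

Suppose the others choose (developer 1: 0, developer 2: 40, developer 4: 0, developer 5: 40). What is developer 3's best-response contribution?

Others' total = 80. Contributing 80 brings total to 160 ≥ 150: gain V − κ_3 = 30.
Best response: 80.

80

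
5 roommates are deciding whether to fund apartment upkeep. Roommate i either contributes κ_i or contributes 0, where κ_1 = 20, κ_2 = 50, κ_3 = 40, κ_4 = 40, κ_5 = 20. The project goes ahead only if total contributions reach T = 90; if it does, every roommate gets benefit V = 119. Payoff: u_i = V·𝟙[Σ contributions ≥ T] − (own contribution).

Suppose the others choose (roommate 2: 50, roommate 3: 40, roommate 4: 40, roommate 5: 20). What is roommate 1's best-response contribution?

0

Others' total = 150 ≥ 90; contributing adds cost 20 for no extra benefit.
Best response: 0.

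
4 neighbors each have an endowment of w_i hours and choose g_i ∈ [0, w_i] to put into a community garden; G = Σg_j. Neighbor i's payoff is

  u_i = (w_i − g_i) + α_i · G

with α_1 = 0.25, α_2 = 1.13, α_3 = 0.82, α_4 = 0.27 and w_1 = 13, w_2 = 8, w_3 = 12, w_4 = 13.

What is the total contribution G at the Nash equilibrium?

8

∂u_i/∂g_i = α_i − 1, so neighbor i contributes w_i if α_i > 1, else 0.
α_i > 1 for i ∈ {2}; NE contributions (0, 8, 0, 0), G = 8.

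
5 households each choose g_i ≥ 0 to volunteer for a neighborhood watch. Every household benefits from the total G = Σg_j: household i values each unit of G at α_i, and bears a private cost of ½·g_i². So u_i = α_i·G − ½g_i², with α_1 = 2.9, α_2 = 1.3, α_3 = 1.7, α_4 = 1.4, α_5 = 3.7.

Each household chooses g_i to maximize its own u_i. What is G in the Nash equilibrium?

Household i's FOC: ∂u_i/∂g_i = α_i − g_i = 0, so g_i* = α_i.
NE contributions = (2.9, 1.3, 1.7, 1.4, 3.7); G = 11.

11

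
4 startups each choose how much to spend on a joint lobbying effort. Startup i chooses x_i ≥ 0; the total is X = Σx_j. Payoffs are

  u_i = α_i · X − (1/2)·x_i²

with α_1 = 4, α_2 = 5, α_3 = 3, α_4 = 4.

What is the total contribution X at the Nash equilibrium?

Startup i's FOC: ∂u_i/∂x_i = α_i − x_i = 0, so x_i* = α_i.
NE contributions = (4, 5, 3, 4); X = 16.

16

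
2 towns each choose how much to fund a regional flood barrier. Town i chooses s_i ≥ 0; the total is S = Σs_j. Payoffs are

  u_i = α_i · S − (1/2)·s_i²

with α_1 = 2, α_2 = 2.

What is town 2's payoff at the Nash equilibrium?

6

Town i's FOC: ∂u_i/∂s_i = α_i − s_i = 0, so s_i* = α_i.
NE contributions = (2, 2); S = 4.
u_2 = α_2·S − ½·(s_2)² = 2·4 − ½·2² = 6.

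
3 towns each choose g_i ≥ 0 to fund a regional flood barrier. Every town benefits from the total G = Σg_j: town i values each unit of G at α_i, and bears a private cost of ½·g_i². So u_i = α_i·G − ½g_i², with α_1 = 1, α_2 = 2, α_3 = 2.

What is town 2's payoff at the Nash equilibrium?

Town i's FOC: ∂u_i/∂g_i = α_i − g_i = 0, so g_i* = α_i.
NE contributions = (1, 2, 2); G = 5.
u_2 = α_2·G − ½·(g_2)² = 2·5 − ½·2² = 8.

8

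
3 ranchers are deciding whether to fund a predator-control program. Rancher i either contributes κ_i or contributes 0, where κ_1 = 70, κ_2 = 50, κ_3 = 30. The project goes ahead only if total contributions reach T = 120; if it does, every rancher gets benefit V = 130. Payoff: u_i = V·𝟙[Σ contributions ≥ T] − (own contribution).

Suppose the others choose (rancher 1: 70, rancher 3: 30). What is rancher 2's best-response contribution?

50

Others' total = 100. Contributing 50 brings total to 150 ≥ 120: gain V − κ_2 = 80.
Best response: 50.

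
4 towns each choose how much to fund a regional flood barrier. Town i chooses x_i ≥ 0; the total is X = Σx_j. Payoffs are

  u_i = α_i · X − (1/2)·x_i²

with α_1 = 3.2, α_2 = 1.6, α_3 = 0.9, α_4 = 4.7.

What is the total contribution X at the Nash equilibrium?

10.4

Town i's FOC: ∂u_i/∂x_i = α_i − x_i = 0, so x_i* = α_i.
NE contributions = (3.2, 1.6, 0.9, 4.7); X = 10.4.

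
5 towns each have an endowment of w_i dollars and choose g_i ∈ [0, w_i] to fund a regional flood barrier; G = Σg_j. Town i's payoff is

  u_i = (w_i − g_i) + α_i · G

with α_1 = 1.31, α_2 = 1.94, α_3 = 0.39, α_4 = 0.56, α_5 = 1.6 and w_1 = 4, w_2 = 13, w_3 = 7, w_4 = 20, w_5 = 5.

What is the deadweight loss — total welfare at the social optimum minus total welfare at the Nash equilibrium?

∂u_i/∂g_i = α_i − 1, so town i contributes w_i if α_i > 1, else 0.
α_i > 1 for i ∈ {1, 2, 5}; NE contributions (4, 13, 0, 0, 5), G = 22.
W^NE = Σw_i − G^NE + (Σα_i)·G^NE = 49 + 4.8·22 = 154.6.
Planner: ∂(Σu_j)/∂g_i = Σα_j − 1 = 4.8 > 0, so everyone contributes w_i; G^SO = 49, W^SO = 49 + 4.8·49 = 284.2.
Deadweight loss = 129.6.

129.6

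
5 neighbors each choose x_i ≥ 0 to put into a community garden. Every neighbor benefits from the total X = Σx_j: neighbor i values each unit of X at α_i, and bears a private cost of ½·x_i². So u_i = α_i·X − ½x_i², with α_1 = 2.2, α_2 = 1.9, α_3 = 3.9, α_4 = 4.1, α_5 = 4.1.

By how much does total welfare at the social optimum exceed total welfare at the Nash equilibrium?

Neighbor i's FOC: ∂u_i/∂x_i = α_i − x_i = 0, so x_i* = α_i.
NE contributions = (2.2, 1.9, 3.9, 4.1, 4.1); X = 16.2.
W^NE = (Σα)·X − ½Σα_i² = 16.2² − ½·57.28 = 233.8.
Planner sets x_i = Σα_j = 16.2 for every i, so X^SO = 5·16.2 = 81.
W^SO = (Σα)·X^SO − ½·5·(Σα)² = (5/2)·16.2² = 656.1.
Deadweight loss = W^SO − W^NE = 422.3.

422.3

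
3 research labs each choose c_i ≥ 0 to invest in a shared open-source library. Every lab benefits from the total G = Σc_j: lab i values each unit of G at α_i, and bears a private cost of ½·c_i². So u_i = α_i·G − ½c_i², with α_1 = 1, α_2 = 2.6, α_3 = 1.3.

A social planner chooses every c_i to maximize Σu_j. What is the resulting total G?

14.7

Planner FOC: ∂(Σu_j)/∂c_i = (Σα_j) − c_i = 0, so c_i^SO = Σα_j = 4.9 for every i; G^SO = 14.7.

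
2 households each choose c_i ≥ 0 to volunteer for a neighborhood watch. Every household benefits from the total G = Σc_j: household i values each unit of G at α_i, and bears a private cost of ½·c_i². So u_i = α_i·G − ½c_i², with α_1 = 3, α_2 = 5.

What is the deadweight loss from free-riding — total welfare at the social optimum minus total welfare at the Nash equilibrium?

17

Household i's FOC: ∂u_i/∂c_i = α_i − c_i = 0, so c_i* = α_i.
NE contributions = (3, 5); G = 8.
W^NE = (Σα)·G − ½Σα_i² = 8² − ½·34 = 47.
Planner sets c_i = Σα_j = 8 for every i, so G^SO = 2·8 = 16.
W^SO = (Σα)·G^SO − ½·2·(Σα)² = (2/2)·8² = 64.
Deadweight loss = W^SO − W^NE = 17.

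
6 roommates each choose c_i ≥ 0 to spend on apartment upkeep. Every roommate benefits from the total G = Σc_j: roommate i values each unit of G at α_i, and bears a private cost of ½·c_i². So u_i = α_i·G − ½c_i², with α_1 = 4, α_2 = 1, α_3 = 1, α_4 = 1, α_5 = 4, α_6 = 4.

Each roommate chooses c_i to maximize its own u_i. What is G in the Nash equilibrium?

15

Roommate i's FOC: ∂u_i/∂c_i = α_i − c_i = 0, so c_i* = α_i.
NE contributions = (4, 1, 1, 1, 4, 4); G = 15.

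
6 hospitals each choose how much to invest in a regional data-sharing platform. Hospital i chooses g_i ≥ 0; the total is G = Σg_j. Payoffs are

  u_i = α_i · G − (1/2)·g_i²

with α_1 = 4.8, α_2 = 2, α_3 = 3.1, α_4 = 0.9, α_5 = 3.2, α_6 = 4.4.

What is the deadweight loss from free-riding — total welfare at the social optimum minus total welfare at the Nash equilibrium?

710.65

Hospital i's FOC: ∂u_i/∂g_i = α_i − g_i = 0, so g_i* = α_i.
NE contributions = (4.8, 2, 3.1, 0.9, 3.2, 4.4); G = 18.4.
W^NE = (Σα)·G − ½Σα_i² = 18.4² − ½·67.06 = 305.03.
Planner sets g_i = Σα_j = 18.4 for every i, so G^SO = 6·18.4 = 110.4.
W^SO = (Σα)·G^SO − ½·6·(Σα)² = (6/2)·18.4² = 1015.68.
Deadweight loss = W^SO − W^NE = 710.65.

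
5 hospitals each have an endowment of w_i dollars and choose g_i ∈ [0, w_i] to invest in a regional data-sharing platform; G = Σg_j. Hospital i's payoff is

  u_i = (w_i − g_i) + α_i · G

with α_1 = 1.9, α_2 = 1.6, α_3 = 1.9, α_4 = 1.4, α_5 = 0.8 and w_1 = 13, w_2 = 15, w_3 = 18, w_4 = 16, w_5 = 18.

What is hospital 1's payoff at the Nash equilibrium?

∂u_i/∂g_i = α_i − 1, so hospital i contributes w_i if α_i > 1, else 0.
α_i > 1 for i ∈ {1, 2, 3, 4}; NE contributions (13, 15, 18, 16, 0), G = 62.
u_1 = (13 − 13) + 1.9·62 = 117.8.

117.8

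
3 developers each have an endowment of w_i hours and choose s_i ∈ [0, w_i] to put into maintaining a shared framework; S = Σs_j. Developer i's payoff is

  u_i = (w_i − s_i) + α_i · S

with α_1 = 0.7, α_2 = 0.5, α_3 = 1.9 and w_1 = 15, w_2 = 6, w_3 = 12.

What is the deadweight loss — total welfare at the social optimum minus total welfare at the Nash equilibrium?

44.1

∂u_i/∂s_i = α_i − 1, so developer i contributes w_i if α_i > 1, else 0.
α_i > 1 for i ∈ {3}; NE contributions (0, 0, 12), S = 12.
W^NE = Σw_i − S^NE + (Σα_i)·S^NE = 33 + 2.1·12 = 58.2.
Planner: ∂(Σu_j)/∂s_i = Σα_j − 1 = 2.1 > 0, so everyone contributes w_i; S^SO = 33, W^SO = 33 + 2.1·33 = 102.3.
Deadweight loss = 44.1.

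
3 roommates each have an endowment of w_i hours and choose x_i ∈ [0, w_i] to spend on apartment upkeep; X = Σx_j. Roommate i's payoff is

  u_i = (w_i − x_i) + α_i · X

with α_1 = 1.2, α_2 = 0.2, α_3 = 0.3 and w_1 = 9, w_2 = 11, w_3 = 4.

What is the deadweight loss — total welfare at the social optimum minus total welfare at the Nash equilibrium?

10.5

∂u_i/∂x_i = α_i − 1, so roommate i contributes w_i if α_i > 1, else 0.
α_i > 1 for i ∈ {1}; NE contributions (9, 0, 0), X = 9.
W^NE = Σw_i − X^NE + (Σα_i)·X^NE = 24 + 0.7·9 = 30.3.
Planner: ∂(Σu_j)/∂x_i = Σα_j − 1 = 0.7 > 0, so everyone contributes w_i; X^SO = 24, W^SO = 24 + 0.7·24 = 40.8.
Deadweight loss = 10.5.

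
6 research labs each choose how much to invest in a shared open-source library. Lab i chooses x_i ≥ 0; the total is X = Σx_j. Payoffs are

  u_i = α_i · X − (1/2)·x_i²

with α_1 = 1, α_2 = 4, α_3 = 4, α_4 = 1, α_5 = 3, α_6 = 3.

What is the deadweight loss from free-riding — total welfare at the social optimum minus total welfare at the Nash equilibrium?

538

Lab i's FOC: ∂u_i/∂x_i = α_i − x_i = 0, so x_i* = α_i.
NE contributions = (1, 4, 4, 1, 3, 3); X = 16.
W^NE = (Σα)·X − ½Σα_i² = 16² − ½·52 = 230.
Planner sets x_i = Σα_j = 16 for every i, so X^SO = 6·16 = 96.
W^SO = (Σα)·X^SO − ½·6·(Σα)² = (6/2)·16² = 768.
Deadweight loss = W^SO − W^NE = 538.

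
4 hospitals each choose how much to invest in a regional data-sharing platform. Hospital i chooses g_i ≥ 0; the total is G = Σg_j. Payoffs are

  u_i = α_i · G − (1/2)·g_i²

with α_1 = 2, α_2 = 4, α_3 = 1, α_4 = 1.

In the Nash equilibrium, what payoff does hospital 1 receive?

Hospital i's FOC: ∂u_i/∂g_i = α_i − g_i = 0, so g_i* = α_i.
NE contributions = (2, 4, 1, 1); G = 8.
u_1 = α_1·G − ½·(g_1)² = 2·8 − ½·2² = 14.

14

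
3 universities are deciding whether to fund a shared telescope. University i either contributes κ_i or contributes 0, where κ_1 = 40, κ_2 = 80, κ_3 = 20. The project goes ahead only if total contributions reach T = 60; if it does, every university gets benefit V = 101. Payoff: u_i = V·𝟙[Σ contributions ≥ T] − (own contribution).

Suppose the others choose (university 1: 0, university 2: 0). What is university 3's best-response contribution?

0

Others' total = 0. Even contributing 20 gives 20 < 60: no benefit either way.
Best response: 0.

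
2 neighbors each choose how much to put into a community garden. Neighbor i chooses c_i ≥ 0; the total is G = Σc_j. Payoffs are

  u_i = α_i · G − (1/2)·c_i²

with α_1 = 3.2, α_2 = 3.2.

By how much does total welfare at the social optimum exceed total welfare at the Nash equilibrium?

10.24

Neighbor i's FOC: ∂u_i/∂c_i = α_i − c_i = 0, so c_i* = α_i.
NE contributions = (3.2, 3.2); G = 6.4.
W^NE = (Σα)·G − ½Σα_i² = 6.4² − ½·20.48 = 30.72.
Planner sets c_i = Σα_j = 6.4 for every i, so G^SO = 2·6.4 = 12.8.
W^SO = (Σα)·G^SO − ½·2·(Σα)² = (2/2)·6.4² = 40.96.
Deadweight loss = W^SO − W^NE = 10.24.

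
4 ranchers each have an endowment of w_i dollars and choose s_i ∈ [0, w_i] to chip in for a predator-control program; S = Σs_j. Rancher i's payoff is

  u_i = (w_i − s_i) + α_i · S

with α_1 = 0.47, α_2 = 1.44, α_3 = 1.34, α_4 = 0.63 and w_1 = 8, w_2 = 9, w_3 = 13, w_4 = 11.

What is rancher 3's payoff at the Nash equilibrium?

∂u_i/∂s_i = α_i − 1, so rancher i contributes w_i if α_i > 1, else 0.
α_i > 1 for i ∈ {2, 3}; NE contributions (0, 9, 13, 0), S = 22.
u_3 = (13 − 13) + 1.34·22 = 29.48.

29.48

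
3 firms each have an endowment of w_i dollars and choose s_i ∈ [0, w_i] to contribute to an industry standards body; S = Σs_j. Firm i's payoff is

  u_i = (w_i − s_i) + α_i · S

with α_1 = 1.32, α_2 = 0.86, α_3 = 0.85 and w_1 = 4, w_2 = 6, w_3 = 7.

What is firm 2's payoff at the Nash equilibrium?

∂u_i/∂s_i = α_i − 1, so firm i contributes w_i if α_i > 1, else 0.
α_i > 1 for i ∈ {1}; NE contributions (4, 0, 0), S = 4.
u_2 = (6 − 0) + 0.86·4 = 9.44.

9.44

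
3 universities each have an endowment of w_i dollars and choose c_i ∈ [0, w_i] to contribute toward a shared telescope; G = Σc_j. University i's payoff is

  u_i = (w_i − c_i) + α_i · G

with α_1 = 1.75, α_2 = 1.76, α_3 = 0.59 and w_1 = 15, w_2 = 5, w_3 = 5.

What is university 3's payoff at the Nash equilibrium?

∂u_i/∂c_i = α_i − 1, so university i contributes w_i if α_i > 1, else 0.
α_i > 1 for i ∈ {1, 2}; NE contributions (15, 5, 0), G = 20.
u_3 = (5 − 0) + 0.59·20 = 16.8.

16.8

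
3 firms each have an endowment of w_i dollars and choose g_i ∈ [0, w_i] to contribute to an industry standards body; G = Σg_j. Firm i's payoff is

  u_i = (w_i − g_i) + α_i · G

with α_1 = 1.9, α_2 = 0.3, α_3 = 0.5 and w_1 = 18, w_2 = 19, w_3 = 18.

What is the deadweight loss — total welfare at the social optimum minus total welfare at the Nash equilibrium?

∂u_i/∂g_i = α_i − 1, so firm i contributes w_i if α_i > 1, else 0.
α_i > 1 for i ∈ {1}; NE contributions (18, 0, 0), G = 18.
W^NE = Σw_i − G^NE + (Σα_i)·G^NE = 55 + 1.7·18 = 85.6.
Planner: ∂(Σu_j)/∂g_i = Σα_j − 1 = 1.7 > 0, so everyone contributes w_i; G^SO = 55, W^SO = 55 + 1.7·55 = 148.5.
Deadweight loss = 62.9.

62.9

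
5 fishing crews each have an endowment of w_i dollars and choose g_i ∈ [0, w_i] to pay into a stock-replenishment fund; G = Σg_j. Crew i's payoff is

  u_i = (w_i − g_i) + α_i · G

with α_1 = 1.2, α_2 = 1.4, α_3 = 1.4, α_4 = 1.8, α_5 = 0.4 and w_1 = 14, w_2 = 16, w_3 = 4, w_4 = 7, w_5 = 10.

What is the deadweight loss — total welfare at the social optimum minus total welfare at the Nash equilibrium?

∂u_i/∂g_i = α_i − 1, so crew i contributes w_i if α_i > 1, else 0.
α_i > 1 for i ∈ {1, 2, 3, 4}; NE contributions (14, 16, 4, 7, 0), G = 41.
W^NE = Σw_i − G^NE + (Σα_i)·G^NE = 51 + 5.2·41 = 264.2.
Planner: ∂(Σu_j)/∂g_i = Σα_j − 1 = 5.2 > 0, so everyone contributes w_i; G^SO = 51, W^SO = 51 + 5.2·51 = 316.2.
Deadweight loss = 52.

52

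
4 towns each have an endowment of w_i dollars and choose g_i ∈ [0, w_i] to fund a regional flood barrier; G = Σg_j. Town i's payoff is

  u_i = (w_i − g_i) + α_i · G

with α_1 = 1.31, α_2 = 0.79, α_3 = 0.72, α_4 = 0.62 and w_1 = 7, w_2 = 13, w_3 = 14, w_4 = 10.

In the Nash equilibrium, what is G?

∂u_i/∂g_i = α_i − 1, so town i contributes w_i if α_i > 1, else 0.
α_i > 1 for i ∈ {1}; NE contributions (7, 0, 0, 0), G = 7.

7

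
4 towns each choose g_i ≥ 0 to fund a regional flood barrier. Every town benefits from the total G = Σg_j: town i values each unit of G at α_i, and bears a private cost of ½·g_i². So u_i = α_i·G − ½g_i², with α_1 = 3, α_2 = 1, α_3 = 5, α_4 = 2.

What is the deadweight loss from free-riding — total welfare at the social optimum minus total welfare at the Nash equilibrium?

140.5

Town i's FOC: ∂u_i/∂g_i = α_i − g_i = 0, so g_i* = α_i.
NE contributions = (3, 1, 5, 2); G = 11.
W^NE = (Σα)·G − ½Σα_i² = 11² − ½·39 = 101.5.
Planner sets g_i = Σα_j = 11 for every i, so G^SO = 4·11 = 44.
W^SO = (Σα)·G^SO − ½·4·(Σα)² = (4/2)·11² = 242.
Deadweight loss = W^SO − W^NE = 140.5.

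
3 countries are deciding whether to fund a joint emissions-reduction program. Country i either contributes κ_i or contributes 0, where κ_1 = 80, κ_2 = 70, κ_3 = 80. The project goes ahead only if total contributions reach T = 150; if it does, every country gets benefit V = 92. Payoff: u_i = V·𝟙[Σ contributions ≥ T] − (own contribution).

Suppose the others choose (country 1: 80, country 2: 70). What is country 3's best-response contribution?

0

Others' total = 150 ≥ 150; contributing adds cost 80 for no extra benefit.
Best response: 0.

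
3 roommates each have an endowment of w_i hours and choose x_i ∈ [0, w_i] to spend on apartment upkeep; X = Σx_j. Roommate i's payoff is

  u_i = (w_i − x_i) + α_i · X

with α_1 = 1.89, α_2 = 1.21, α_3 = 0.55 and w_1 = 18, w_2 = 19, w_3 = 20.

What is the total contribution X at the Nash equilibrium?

37

∂u_i/∂x_i = α_i − 1, so roommate i contributes w_i if α_i > 1, else 0.
α_i > 1 for i ∈ {1, 2}; NE contributions (18, 19, 0), X = 37.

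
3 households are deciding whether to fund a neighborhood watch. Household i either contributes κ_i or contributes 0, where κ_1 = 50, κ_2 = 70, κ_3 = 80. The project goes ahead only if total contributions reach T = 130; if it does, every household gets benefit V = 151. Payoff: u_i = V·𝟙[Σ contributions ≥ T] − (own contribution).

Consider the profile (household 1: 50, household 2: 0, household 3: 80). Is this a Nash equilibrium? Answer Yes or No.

Total = 130 ≥ 130: provided.
Household 1 (pledges 50, payoff 101): dropping to 0 → total 80, payoff 0. No gain.
Household 2 (pledges 0, payoff 151): pledging 70 → total 200, payoff 81. No gain.
Household 3 (pledges 80, payoff 71): dropping to 0 → total 50, payoff 0. No gain.

Yes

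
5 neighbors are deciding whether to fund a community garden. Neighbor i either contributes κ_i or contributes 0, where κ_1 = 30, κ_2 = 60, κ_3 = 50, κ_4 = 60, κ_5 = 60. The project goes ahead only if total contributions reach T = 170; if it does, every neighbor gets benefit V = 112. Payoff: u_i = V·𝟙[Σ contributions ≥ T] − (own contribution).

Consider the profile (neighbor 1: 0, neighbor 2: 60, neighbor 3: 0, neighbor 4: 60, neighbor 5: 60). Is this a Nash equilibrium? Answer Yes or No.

Total = 180 ≥ 170: provided.
Neighbor 1 (pledges 0, payoff 112): pledging 30 → total 210, payoff 82. No gain.
Neighbor 2 (pledges 60, payoff 52): dropping to 0 → total 120, payoff 0. No gain.
Neighbor 3 (pledges 0, payoff 112): pledging 50 → total 230, payoff 62. No gain.
Neighbor 4 (pledges 60, payoff 52): dropping to 0 → total 120, payoff 0. No gain.
Neighbor 5 (pledges 60, payoff 52): dropping to 0 → total 120, payoff 0. No gain.

Yes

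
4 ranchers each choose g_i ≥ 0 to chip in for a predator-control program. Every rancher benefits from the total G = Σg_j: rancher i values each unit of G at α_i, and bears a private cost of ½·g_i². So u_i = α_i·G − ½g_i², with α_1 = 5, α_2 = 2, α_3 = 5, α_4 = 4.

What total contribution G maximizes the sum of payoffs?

64

Planner FOC: ∂(Σu_j)/∂g_i = (Σα_j) − g_i = 0, so g_i^SO = Σα_j = 16 for every i; G^SO = 64.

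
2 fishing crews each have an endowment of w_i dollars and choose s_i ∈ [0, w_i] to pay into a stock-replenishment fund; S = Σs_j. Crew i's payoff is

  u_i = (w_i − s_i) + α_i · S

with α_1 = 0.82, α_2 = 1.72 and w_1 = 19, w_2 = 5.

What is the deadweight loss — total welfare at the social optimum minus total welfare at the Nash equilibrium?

29.26

∂u_i/∂s_i = α_i − 1, so crew i contributes w_i if α_i > 1, else 0.
α_i > 1 for i ∈ {2}; NE contributions (0, 5), S = 5.
W^NE = Σw_i − S^NE + (Σα_i)·S^NE = 24 + 1.54·5 = 31.7.
Planner: ∂(Σu_j)/∂s_i = Σα_j − 1 = 1.54 > 0, so everyone contributes w_i; S^SO = 24, W^SO = 24 + 1.54·24 = 60.96.
Deadweight loss = 29.26.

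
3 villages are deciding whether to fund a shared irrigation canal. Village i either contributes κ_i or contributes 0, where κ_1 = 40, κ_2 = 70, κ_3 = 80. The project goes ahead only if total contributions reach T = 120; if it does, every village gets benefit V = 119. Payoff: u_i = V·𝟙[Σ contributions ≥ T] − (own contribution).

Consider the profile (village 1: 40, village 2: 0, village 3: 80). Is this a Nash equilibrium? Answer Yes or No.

Yes

Total = 120 ≥ 120: provided.
Village 1 (pledges 40, payoff 79): dropping to 0 → total 80, payoff 0. No gain.
Village 2 (pledges 0, payoff 119): pledging 70 → total 190, payoff 49. No gain.
Village 3 (pledges 80, payoff 39): dropping to 0 → total 40, payoff 0. No gain.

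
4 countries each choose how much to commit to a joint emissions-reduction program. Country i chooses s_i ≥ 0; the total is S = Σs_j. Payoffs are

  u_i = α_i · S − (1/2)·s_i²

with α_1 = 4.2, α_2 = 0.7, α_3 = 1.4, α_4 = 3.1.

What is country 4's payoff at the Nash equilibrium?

Country i's FOC: ∂u_i/∂s_i = α_i − s_i = 0, so s_i* = α_i.
NE contributions = (4.2, 0.7, 1.4, 3.1); S = 9.4.
u_4 = α_4·S − ½·(s_4)² = 3.1·9.4 − ½·3.1² = 24.335.

24.335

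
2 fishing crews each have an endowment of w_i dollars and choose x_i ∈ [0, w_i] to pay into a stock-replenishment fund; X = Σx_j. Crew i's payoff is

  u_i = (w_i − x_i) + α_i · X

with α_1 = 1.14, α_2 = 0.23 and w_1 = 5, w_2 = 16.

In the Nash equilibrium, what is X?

5

∂u_i/∂x_i = α_i − 1, so crew i contributes w_i if α_i > 1, else 0.
α_i > 1 for i ∈ {1}; NE contributions (5, 0), X = 5.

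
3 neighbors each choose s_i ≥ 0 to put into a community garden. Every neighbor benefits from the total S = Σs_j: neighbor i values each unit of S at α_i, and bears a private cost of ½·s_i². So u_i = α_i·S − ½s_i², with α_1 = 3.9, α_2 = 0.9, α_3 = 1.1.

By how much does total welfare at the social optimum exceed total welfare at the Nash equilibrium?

Neighbor i's FOC: ∂u_i/∂s_i = α_i − s_i = 0, so s_i* = α_i.
NE contributions = (3.9, 0.9, 1.1); S = 5.9.
W^NE = (Σα)·S − ½Σα_i² = 5.9² − ½·17.23 = 26.195.
Planner sets s_i = Σα_j = 5.9 for every i, so S^SO = 3·5.9 = 17.7.
W^SO = (Σα)·S^SO − ½·3·(Σα)² = (3/2)·5.9² = 52.215.
Deadweight loss = W^SO − W^NE = 26.02.

26.02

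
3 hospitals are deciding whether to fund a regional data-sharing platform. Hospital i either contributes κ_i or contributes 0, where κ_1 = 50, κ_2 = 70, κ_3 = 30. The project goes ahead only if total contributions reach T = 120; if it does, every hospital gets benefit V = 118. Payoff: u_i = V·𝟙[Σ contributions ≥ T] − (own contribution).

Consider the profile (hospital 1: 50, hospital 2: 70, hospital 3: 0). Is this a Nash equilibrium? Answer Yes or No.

Yes

Total = 120 ≥ 120: provided.
Hospital 1 (pledges 50, payoff 68): dropping to 0 → total 70, payoff 0. No gain.
Hospital 2 (pledges 70, payoff 48): dropping to 0 → total 50, payoff 0. No gain.
Hospital 3 (pledges 0, payoff 118): pledging 30 → total 150, payoff 88. No gain.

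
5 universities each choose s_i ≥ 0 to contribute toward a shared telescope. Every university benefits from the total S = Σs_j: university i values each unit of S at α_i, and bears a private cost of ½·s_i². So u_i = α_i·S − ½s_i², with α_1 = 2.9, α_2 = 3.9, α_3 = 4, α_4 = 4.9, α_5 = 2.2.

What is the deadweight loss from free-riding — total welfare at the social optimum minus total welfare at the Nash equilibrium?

514.85

University i's FOC: ∂u_i/∂s_i = α_i − s_i = 0, so s_i* = α_i.
NE contributions = (2.9, 3.9, 4, 4.9, 2.2); S = 17.9.
W^NE = (Σα)·S − ½Σα_i² = 17.9² − ½·68.47 = 286.175.
Planner sets s_i = Σα_j = 17.9 for every i, so S^SO = 5·17.9 = 89.5.
W^SO = (Σα)·S^SO − ½·5·(Σα)² = (5/2)·17.9² = 801.025.
Deadweight loss = W^SO − W^NE = 514.85.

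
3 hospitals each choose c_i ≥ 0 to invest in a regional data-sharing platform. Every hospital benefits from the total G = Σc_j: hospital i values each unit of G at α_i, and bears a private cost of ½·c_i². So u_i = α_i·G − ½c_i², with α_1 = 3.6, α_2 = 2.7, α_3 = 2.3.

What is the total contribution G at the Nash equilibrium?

8.6

Hospital i's FOC: ∂u_i/∂c_i = α_i − c_i = 0, so c_i* = α_i.
NE contributions = (3.6, 2.7, 2.3); G = 8.6.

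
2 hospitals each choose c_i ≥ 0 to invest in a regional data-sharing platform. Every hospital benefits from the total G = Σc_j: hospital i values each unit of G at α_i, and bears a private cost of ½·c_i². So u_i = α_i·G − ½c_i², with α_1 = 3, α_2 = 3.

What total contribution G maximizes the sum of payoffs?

Planner FOC: ∂(Σu_j)/∂c_i = (Σα_j) − c_i = 0, so c_i^SO = Σα_j = 6 for every i; G^SO = 12.

12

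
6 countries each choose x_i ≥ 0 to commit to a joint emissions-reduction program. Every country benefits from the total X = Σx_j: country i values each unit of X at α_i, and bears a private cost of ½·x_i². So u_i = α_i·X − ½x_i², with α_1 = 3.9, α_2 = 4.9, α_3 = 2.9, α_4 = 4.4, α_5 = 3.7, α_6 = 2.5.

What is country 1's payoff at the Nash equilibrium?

Country i's FOC: ∂u_i/∂x_i = α_i − x_i = 0, so x_i* = α_i.
NE contributions = (3.9, 4.9, 2.9, 4.4, 3.7, 2.5); X = 22.3.
u_1 = α_1·X − ½·(x_1)² = 3.9·22.3 − ½·3.9² = 79.365.

79.365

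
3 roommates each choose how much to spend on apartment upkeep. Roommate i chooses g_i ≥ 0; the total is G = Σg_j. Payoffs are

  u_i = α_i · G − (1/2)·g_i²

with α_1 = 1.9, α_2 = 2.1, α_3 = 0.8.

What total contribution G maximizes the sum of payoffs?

Planner FOC: ∂(Σu_j)/∂g_i = (Σα_j) − g_i = 0, so g_i^SO = Σα_j = 4.8 for every i; G^SO = 14.4.

14.4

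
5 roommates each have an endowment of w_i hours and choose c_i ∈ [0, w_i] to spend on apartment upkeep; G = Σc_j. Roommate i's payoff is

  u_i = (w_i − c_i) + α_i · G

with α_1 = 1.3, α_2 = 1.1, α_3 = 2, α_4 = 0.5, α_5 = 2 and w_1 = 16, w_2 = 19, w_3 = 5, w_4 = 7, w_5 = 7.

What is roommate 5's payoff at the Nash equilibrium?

∂u_i/∂c_i = α_i − 1, so roommate i contributes w_i if α_i > 1, else 0.
α_i > 1 for i ∈ {1, 2, 3, 5}; NE contributions (16, 19, 5, 0, 7), G = 47.
u_5 = (7 − 7) + 2·47 = 94.

94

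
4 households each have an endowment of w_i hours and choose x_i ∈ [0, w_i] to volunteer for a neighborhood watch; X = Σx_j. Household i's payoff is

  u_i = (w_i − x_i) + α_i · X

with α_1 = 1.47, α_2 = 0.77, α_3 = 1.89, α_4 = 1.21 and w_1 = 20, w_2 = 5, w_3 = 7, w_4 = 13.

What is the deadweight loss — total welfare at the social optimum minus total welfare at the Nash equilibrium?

∂u_i/∂x_i = α_i − 1, so household i contributes w_i if α_i > 1, else 0.
α_i > 1 for i ∈ {1, 3, 4}; NE contributions (20, 0, 7, 13), X = 40.
W^NE = Σw_i − X^NE + (Σα_i)·X^NE = 45 + 4.34·40 = 218.6.
Planner: ∂(Σu_j)/∂x_i = Σα_j − 1 = 4.34 > 0, so everyone contributes w_i; X^SO = 45, W^SO = 45 + 4.34·45 = 240.3.
Deadweight loss = 21.7.

21.7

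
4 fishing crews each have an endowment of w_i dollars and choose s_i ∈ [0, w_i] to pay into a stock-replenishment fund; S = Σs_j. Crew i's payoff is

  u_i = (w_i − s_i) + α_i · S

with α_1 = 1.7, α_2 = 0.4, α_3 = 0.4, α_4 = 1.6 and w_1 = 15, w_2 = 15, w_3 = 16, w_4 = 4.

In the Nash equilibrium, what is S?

∂u_i/∂s_i = α_i − 1, so crew i contributes w_i if α_i > 1, else 0.
α_i > 1 for i ∈ {1, 4}; NE contributions (15, 0, 0, 4), S = 19.

19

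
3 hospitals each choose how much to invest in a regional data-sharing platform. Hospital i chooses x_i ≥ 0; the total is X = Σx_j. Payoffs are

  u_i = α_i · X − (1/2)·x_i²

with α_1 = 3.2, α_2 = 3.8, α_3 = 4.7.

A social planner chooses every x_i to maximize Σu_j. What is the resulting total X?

Planner FOC: ∂(Σu_j)/∂x_i = (Σα_j) − x_i = 0, so x_i^SO = Σα_j = 11.7 for every i; X^SO = 35.1.

35.1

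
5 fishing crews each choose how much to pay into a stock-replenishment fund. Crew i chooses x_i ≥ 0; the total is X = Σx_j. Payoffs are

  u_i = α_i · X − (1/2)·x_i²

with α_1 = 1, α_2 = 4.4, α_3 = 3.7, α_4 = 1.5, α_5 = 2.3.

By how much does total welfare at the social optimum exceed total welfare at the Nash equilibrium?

Crew i's FOC: ∂u_i/∂x_i = α_i − x_i = 0, so x_i* = α_i.
NE contributions = (1, 4.4, 3.7, 1.5, 2.3); X = 12.9.
W^NE = (Σα)·X − ½Σα_i² = 12.9² − ½·41.59 = 145.615.
Planner sets x_i = Σα_j = 12.9 for every i, so X^SO = 5·12.9 = 64.5.
W^SO = (Σα)·X^SO − ½·5·(Σα)² = (5/2)·12.9² = 416.025.
Deadweight loss = W^SO − W^NE = 270.41.

270.41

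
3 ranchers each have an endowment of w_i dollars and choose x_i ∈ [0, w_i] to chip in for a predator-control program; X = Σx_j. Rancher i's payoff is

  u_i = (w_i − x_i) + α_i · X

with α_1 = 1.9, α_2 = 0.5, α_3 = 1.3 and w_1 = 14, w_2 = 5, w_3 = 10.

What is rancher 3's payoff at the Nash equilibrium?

∂u_i/∂x_i = α_i − 1, so rancher i contributes w_i if α_i > 1, else 0.
α_i > 1 for i ∈ {1, 3}; NE contributions (14, 0, 10), X = 24.
u_3 = (10 − 10) + 1.3·24 = 31.2.

31.2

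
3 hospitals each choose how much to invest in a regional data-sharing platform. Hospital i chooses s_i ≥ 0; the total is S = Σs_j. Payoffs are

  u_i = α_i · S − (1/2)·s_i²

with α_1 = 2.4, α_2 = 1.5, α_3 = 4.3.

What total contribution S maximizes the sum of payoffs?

Planner FOC: ∂(Σu_j)/∂s_i = (Σα_j) − s_i = 0, so s_i^SO = Σα_j = 8.2 for every i; S^SO = 24.6.

24.6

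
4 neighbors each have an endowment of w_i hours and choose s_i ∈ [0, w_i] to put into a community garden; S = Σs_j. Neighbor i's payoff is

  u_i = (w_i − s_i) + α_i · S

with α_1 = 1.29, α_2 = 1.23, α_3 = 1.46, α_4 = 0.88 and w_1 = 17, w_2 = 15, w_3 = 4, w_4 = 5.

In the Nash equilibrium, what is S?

∂u_i/∂s_i = α_i − 1, so neighbor i contributes w_i if α_i > 1, else 0.
α_i > 1 for i ∈ {1, 2, 3}; NE contributions (17, 15, 4, 0), S = 36.

36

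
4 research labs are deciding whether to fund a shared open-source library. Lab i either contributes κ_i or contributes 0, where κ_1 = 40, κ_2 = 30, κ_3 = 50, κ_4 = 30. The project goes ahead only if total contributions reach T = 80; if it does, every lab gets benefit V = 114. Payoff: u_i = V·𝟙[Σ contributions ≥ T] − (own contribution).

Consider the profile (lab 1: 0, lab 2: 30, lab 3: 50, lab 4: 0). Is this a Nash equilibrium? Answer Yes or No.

Total = 80 ≥ 80: provided.
Lab 1 (pledges 0, payoff 114): pledging 40 → total 120, payoff 74. No gain.
Lab 2 (pledges 30, payoff 84): dropping to 0 → total 50, payoff 0. No gain.
Lab 3 (pledges 50, payoff 64): dropping to 0 → total 30, payoff 0. No gain.
Lab 4 (pledges 0, payoff 114): pledging 30 → total 110, payoff 84. No gain.

Yes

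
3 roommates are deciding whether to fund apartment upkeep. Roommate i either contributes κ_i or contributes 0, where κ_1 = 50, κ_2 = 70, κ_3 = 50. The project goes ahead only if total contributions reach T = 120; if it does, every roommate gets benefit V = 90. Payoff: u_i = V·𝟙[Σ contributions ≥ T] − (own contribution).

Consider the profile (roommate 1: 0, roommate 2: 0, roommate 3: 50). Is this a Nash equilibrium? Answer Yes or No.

No

Total = 50 < 120: not provided.
Roommate 1 (pledges 0, payoff 0): pledging 50 → total 100, payoff -50. No gain.
Roommate 2 (pledges 0, payoff 0): pledging 70 → total 120, payoff 20. Profitable deviation.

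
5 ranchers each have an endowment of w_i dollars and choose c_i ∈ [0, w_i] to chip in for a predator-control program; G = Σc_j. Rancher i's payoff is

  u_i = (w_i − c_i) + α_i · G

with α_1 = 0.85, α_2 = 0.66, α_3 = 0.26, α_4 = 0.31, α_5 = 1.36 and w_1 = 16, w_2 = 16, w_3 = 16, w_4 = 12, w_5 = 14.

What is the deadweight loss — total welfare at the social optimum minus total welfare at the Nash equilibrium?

146.4

∂u_i/∂c_i = α_i − 1, so rancher i contributes w_i if α_i > 1, else 0.
α_i > 1 for i ∈ {5}; NE contributions (0, 0, 0, 0, 14), G = 14.
W^NE = Σw_i − G^NE + (Σα_i)·G^NE = 74 + 2.44·14 = 108.16.
Planner: ∂(Σu_j)/∂c_i = Σα_j − 1 = 2.44 > 0, so everyone contributes w_i; G^SO = 74, W^SO = 74 + 2.44·74 = 254.56.
Deadweight loss = 146.4.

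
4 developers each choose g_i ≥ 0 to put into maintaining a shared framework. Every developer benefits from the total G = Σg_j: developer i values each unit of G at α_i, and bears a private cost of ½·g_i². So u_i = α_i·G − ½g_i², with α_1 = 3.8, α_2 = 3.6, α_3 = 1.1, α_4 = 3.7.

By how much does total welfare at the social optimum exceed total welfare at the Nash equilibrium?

169.99

Developer i's FOC: ∂u_i/∂g_i = α_i − g_i = 0, so g_i* = α_i.
NE contributions = (3.8, 3.6, 1.1, 3.7); G = 12.2.
W^NE = (Σα)·G − ½Σα_i² = 12.2² − ½·42.3 = 127.69.
Planner sets g_i = Σα_j = 12.2 for every i, so G^SO = 4·12.2 = 48.8.
W^SO = (Σα)·G^SO − ½·4·(Σα)² = (4/2)·12.2² = 297.68.
Deadweight loss = W^SO − W^NE = 169.99.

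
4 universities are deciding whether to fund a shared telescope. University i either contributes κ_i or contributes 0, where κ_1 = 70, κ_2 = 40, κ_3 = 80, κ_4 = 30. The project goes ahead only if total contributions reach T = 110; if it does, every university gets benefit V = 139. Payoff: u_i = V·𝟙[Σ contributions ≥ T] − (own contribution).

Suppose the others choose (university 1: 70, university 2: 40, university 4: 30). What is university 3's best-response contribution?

Others' total = 140 ≥ 110; contributing adds cost 80 for no extra benefit.
Best response: 0.

0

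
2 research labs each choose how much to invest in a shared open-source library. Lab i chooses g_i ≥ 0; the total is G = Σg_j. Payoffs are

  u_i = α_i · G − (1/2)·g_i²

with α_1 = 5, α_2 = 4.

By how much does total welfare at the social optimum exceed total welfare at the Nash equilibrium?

Lab i's FOC: ∂u_i/∂g_i = α_i − g_i = 0, so g_i* = α_i.
NE contributions = (5, 4); G = 9.
W^NE = (Σα)·G − ½Σα_i² = 9² − ½·41 = 60.5.
Planner sets g_i = Σα_j = 9 for every i, so G^SO = 2·9 = 18.
W^SO = (Σα)·G^SO − ½·2·(Σα)² = (2/2)·9² = 81.
Deadweight loss = W^SO − W^NE = 20.5.

20.5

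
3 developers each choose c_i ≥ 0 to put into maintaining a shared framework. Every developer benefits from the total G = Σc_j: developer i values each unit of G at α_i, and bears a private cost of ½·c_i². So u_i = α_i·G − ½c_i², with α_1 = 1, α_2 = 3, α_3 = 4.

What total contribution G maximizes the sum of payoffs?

Planner FOC: ∂(Σu_j)/∂c_i = (Σα_j) − c_i = 0, so c_i^SO = Σα_j = 8 for every i; G^SO = 24.

24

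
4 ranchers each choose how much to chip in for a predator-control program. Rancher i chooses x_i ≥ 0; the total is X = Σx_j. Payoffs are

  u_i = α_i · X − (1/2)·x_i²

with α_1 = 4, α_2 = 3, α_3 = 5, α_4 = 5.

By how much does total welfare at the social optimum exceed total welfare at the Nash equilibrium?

326.5

Rancher i's FOC: ∂u_i/∂x_i = α_i − x_i = 0, so x_i* = α_i.
NE contributions = (4, 3, 5, 5); X = 17.
W^NE = (Σα)·X − ½Σα_i² = 17² − ½·75 = 251.5.
Planner sets x_i = Σα_j = 17 for every i, so X^SO = 4·17 = 68.
W^SO = (Σα)·X^SO − ½·4·(Σα)² = (4/2)·17² = 578.
Deadweight loss = W^SO − W^NE = 326.5.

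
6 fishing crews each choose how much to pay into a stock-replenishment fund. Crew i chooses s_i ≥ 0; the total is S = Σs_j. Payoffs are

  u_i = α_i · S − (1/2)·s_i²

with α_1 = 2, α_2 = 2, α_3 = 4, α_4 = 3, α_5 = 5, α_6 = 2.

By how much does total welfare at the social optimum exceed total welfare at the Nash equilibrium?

Crew i's FOC: ∂u_i/∂s_i = α_i − s_i = 0, so s_i* = α_i.
NE contributions = (2, 2, 4, 3, 5, 2); S = 18.
W^NE = (Σα)·S − ½Σα_i² = 18² − ½·62 = 293.
Planner sets s_i = Σα_j = 18 for every i, so S^SO = 6·18 = 108.
W^SO = (Σα)·S^SO − ½·6·(Σα)² = (6/2)·18² = 972.
Deadweight loss = W^SO − W^NE = 679.

679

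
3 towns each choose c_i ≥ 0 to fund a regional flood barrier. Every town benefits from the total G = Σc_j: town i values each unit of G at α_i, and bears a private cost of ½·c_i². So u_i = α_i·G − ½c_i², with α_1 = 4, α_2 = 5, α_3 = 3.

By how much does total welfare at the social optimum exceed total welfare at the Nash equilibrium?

97

Town i's FOC: ∂u_i/∂c_i = α_i − c_i = 0, so c_i* = α_i.
NE contributions = (4, 5, 3); G = 12.
W^NE = (Σα)·G − ½Σα_i² = 12² − ½·50 = 119.
Planner sets c_i = Σα_j = 12 for every i, so G^SO = 3·12 = 36.
W^SO = (Σα)·G^SO − ½·3·(Σα)² = (3/2)·12² = 216.
Deadweight loss = W^SO − W^NE = 97.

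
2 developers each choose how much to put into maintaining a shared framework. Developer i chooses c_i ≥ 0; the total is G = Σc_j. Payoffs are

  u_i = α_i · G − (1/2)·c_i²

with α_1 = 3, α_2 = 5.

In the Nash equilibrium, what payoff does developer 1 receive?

Developer i's FOC: ∂u_i/∂c_i = α_i − c_i = 0, so c_i* = α_i.
NE contributions = (3, 5); G = 8.
u_1 = α_1·G − ½·(c_1)² = 3·8 − ½·3² = 19.5.

19.5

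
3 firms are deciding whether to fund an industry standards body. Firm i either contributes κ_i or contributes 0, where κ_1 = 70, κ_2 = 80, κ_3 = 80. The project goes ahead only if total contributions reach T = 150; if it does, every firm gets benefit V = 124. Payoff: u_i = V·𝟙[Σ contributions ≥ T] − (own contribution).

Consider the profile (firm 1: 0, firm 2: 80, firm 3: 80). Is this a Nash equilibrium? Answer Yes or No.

Total = 160 ≥ 150: provided.
Firm 1 (pledges 0, payoff 124): pledging 70 → total 230, payoff 54. No gain.
Firm 2 (pledges 80, payoff 44): dropping to 0 → total 80, payoff 0. No gain.
Firm 3 (pledges 80, payoff 44): dropping to 0 → total 80, payoff 0. No gain.

Yes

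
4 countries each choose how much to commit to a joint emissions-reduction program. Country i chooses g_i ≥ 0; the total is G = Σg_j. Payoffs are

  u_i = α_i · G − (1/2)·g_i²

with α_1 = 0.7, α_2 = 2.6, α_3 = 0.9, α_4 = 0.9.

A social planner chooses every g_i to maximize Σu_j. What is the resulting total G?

Planner FOC: ∂(Σu_j)/∂g_i = (Σα_j) − g_i = 0, so g_i^SO = Σα_j = 5.1 for every i; G^SO = 20.4.

20.4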